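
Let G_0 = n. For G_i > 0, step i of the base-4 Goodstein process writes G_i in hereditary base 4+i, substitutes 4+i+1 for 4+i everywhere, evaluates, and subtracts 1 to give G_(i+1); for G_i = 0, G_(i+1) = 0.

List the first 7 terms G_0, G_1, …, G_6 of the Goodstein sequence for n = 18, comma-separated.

(0) 18|_4 = 4^2 + 2 ↦ 5^2 + 2|_5 = 27 ⇒ 26
(1) 26|_5 = 5^2 + 1 ↦ 6^2 + 1|_6 = 37 ⇒ 36
(2) 36|_6 = 6^2 ↦ 7^2|_7 = 49 ⇒ 48
(3) 48|_7 = 6·7 + 6 ↦ 6·8 + 6|_8 = 54 ⇒ 53
(4) 53|_8 = 6·8 + 5 ↦ 6·9 + 5|_9 = 59 ⇒ 58
(5) 58|_9 = 6·9 + 4 ↦ 6·10 + 4|_10 = 64 ⇒ 63

18, 26, 36, 48, 53, 58, 63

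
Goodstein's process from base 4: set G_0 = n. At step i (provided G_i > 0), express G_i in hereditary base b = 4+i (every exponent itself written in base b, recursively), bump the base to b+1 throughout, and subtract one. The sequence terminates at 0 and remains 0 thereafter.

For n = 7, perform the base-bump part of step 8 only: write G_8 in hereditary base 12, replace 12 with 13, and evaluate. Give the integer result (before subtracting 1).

[0] 7 ≡ 4 + 3 (base 4). Lift 5: 8. −1: 7.
[1] 7 ≡ 5 + 2 (base 5). Lift 6: 8. −1: 7.
[2] 7 ≡ 6 + 1 (base 6). Lift 7: 8. −1: 7.
[3] 7 ≡ 7 (base 7). Lift 8: 8. −1: 7.
[4] 7 ≡ 7 (base 8). Lift 9: 7. −1: 6.
[5] 6 ≡ 6 (base 9). Lift 10: 6. −1: 5.
[6] 5 ≡ 5 (base 10). Lift 11: 5. −1: 4.
[7] 4 ≡ 4 (base 11). Lift 12: 4. −1: 3.

3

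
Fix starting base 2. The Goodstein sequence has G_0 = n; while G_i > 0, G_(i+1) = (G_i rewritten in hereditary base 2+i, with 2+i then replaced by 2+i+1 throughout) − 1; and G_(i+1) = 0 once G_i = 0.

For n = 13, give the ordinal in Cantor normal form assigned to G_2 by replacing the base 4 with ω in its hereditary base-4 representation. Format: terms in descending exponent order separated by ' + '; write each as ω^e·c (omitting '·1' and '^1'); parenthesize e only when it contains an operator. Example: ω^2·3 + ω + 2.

ω^(ω + 1) + ω^3·3 + ω^2·3 + ω·3 + 3

(0) 13|_2 = 2^(2 + 1) + 2^2 + 1 ↦ 3^(3 + 1) + 3^3 + 1|_3 = 109 ⇒ 108
(1) 108|_3 = 3^(3 + 1) + 3^3 ↦ 4^(4 + 1) + 4^4|_4 = 1280 ⇒ 1279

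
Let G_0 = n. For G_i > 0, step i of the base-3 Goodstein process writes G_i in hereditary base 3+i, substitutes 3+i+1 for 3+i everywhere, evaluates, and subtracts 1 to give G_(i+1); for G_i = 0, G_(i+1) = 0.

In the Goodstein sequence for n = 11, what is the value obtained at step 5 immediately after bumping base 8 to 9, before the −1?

i=0: 11 = 3^2 + 2 (b=3); 3→4: 4^2 + 2 = 18; 18−1 = 17
i=1: 17 = 4^2 + 1 (b=4); 4→5: 5^2 + 1 = 26; 26−1 = 25
i=2: 25 = 5^2 (b=5); 5→6: 6^2 = 36; 36−1 = 35
i=3: 35 = 5·6 + 5 (b=6); 6→7: 5·7 + 5 = 40; 40−1 = 39
i=4: 39 = 5·7 + 4 (b=7); 7→8: 5·8 + 4 = 44; 44−1 = 43
i=5: 43 = 5·8 + 3 (b=8); 8→9: 5·9 + 3 = 48; 48−1 = 47

48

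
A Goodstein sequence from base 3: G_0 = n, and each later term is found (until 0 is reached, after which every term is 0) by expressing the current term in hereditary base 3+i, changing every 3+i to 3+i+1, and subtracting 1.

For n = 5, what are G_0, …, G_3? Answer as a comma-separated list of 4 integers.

5, 5, 5, 5

G_0=5  [base 3] 3 + 2  →[3↦4]→  4 + 2 = 6  −1 ⇒ G_1=5
G_1=5  [base 4] 4 + 1  →[4↦5]→  5 + 1 = 6  −1 ⇒ G_2=5
G_2=5  [base 5] 5  →[5↦6]→  6 = 6  −1 ⇒ G_3=5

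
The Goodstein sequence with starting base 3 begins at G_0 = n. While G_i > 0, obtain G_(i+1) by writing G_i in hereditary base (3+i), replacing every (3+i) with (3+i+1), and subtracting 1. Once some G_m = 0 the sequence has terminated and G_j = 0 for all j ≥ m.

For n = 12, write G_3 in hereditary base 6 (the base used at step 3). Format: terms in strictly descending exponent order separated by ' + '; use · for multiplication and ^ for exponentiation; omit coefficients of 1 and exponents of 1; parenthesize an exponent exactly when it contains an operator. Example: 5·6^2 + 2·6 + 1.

G_0=12  [base 3] 3^2 + 3  →[3↦4]→  4^2 + 4 = 20  −1 ⇒ G_1=19
G_1=19  [base 4] 4^2 + 3  →[4↦5]→  5^2 + 3 = 28  −1 ⇒ G_2=27
G_2=27  [base 5] 5^2 + 2  →[5↦6]→  6^2 + 2 = 38  −1 ⇒ G_3=37
G_3=37  [base 6] 6^2 + 1  →[6↦7]→  7^2 + 1 = 50  −1 ⇒ G_4=49

6^2 + 1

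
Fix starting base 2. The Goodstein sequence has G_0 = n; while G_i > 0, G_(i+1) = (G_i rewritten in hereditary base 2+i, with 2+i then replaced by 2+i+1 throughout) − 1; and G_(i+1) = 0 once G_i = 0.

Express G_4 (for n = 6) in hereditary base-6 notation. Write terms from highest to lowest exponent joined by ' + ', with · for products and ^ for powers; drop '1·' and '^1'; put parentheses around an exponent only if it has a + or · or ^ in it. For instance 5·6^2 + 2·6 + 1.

[0] 6 ≡ 2^2 + 2 (base 2). Lift 3: 30. −1: 29.
[1] 29 ≡ 3^3 + 2 (base 3). Lift 4: 258. −1: 257.
[2] 257 ≡ 4^4 + 1 (base 4). Lift 5: 3126. −1: 3125.
[3] 3125 ≡ 5^5 (base 5). Lift 6: 46656. −1: 46655.
[4] 46655 ≡ 5·6^5 + 5·6^4 + 5·6^3 + 5·6^2 + 5·6 + 5 (base 6). Lift 7: 98040. −1: 98039.

5·6^5 + 5·6^4 + 5·6^3 + 5·6^2 + 5·6 + 5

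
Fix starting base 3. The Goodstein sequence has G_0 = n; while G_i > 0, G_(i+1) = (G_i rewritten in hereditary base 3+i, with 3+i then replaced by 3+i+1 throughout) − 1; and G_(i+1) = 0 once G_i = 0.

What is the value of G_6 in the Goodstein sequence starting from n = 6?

6

base 3: 6 = 2·3; at 4: 2·4 = 8; next = 7
base 4: 7 = 4 + 3; at 5: 5 + 3 = 8; next = 7
base 5: 7 = 5 + 2; at 6: 6 + 2 = 8; next = 7
base 6: 7 = 6 + 1; at 7: 7 + 1 = 8; next = 7
base 7: 7 = 7; at 8: 8 = 8; next = 7
base 8: 7 = 7; at 9: 7 = 7; next = 6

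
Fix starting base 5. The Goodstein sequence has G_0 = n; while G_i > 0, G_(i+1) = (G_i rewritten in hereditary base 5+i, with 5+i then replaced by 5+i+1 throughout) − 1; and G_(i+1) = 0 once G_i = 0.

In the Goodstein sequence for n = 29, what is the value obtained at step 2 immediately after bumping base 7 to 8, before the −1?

step 0: 29 = 5^2 + 4; sub 6 for 5: 6^2 + 4; = 40; G_1 = 40−1 = 39
step 1: 39 = 6^2 + 3; sub 7 for 6: 7^2 + 3; = 52; G_2 = 52−1 = 51
step 2: 51 = 7^2 + 2; sub 8 for 7: 8^2 + 2; = 66; G_3 = 66−1 = 65

66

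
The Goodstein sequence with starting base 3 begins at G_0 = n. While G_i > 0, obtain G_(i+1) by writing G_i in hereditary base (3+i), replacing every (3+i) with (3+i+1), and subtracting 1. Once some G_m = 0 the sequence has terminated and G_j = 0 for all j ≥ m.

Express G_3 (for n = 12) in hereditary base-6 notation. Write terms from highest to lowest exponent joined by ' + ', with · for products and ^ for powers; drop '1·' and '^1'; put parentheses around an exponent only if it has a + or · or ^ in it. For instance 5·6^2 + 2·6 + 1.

6^2 + 1

G_0 = 12. HB_3(12) = 3^2 + 3. Bump = 20. G_1 = 19.
G_1 = 19. HB_4(19) = 4^2 + 3. Bump = 28. G_2 = 27.
G_2 = 27. HB_5(27) = 5^2 + 2. Bump = 38. G_3 = 37.
G_3 = 37. HB_6(37) = 6^2 + 1. Bump = 50. G_4 = 49.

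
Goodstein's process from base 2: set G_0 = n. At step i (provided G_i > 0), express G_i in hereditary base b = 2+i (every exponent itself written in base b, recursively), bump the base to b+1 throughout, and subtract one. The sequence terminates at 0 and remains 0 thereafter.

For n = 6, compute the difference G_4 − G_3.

G_0 = 6. HB_2(6) = 2^2 + 2. Bump = 30. G_1 = 29.
G_1 = 29. HB_3(29) = 3^3 + 2. Bump = 258. G_2 = 257.
G_2 = 257. HB_4(257) = 4^4 + 1. Bump = 3126. G_3 = 3125.
G_3 = 3125. HB_5(3125) = 5^5. Bump = 46656. G_4 = 46655.

43530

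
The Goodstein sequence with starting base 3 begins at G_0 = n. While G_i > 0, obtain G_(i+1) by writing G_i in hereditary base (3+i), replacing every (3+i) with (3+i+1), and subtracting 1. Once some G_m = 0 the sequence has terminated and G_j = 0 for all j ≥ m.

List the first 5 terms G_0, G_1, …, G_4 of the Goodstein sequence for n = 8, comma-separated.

8 —HB3→ 2·3 + 2 —bump→ 2·4 + 2 = 10 —(−1)→ 9
9 —HB4→ 2·4 + 1 —bump→ 2·5 + 1 = 11 —(−1)→ 10
10 —HB5→ 2·5 —bump→ 2·6 = 12 —(−1)→ 11
11 —HB6→ 6 + 5 —bump→ 7 + 5 = 12 —(−1)→ 11

8, 9, 10, 11, 11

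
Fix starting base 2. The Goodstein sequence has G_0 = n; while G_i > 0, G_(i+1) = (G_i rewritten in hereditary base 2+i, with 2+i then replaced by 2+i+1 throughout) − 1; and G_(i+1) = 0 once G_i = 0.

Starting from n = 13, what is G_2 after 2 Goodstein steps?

1279

i=0: 13 = 2^(2 + 1) + 2^2 + 1 (b=2); 2→3: 3^(3 + 1) + 3^3 + 1 = 109; 109−1 = 108
i=1: 108 = 3^(3 + 1) + 3^3 (b=3); 3→4: 4^(4 + 1) + 4^4 = 1280; 1280−1 = 1279
i=2: 1279 = 4^(4 + 1) + 3·4^3 + 3·4^2 + 3·4 + 3 (b=4); 4→5: 5^(5 + 1) + 3·5^3 + 3·5^2 + 3·5 + 3 = 16093; 16093−1 = 16092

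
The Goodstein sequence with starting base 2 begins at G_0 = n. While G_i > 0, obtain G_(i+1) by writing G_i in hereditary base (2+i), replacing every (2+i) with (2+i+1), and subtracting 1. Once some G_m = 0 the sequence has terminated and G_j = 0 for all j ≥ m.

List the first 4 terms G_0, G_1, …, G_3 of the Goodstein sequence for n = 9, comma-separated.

G_0=9  [base 2] 2^(2 + 1) + 1  →[2↦3]→  3^(3 + 1) + 1 = 82  −1 ⇒ G_1=81
G_1=81  [base 3] 3^(3 + 1)  →[3↦4]→  4^(4 + 1) = 1024  −1 ⇒ G_2=1023
G_2=1023  [base 4] 3·4^4 + 3·4^3 + 3·4^2 + 3·4 + 3  →[4↦5]→  3·5^5 + 3·5^3 + 3·5^2 + 3·5 + 3 = 9843  −1 ⇒ G_3=9842

9, 81, 1023, 9842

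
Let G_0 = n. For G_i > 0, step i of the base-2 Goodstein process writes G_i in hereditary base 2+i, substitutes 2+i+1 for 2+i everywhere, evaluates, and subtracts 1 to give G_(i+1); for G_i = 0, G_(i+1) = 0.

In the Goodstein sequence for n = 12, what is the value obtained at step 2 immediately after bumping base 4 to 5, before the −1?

15686

G_0 = 12. HB_2(12) = 2^(2 + 1) + 2^2. Bump = 108. G_1 = 107.
G_1 = 107. HB_3(107) = 3^(3 + 1) + 2·3^2 + 2·3 + 2. Bump = 1066. G_2 = 1065.
G_2 = 1065. HB_4(1065) = 4^(4 + 1) + 2·4^2 + 2·4 + 1. Bump = 15686. G_3 = 15685.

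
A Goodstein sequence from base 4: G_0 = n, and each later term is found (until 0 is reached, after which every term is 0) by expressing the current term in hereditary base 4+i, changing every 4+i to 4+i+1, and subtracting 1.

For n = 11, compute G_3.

14

11 —HB4→ 2·4 + 3 —bump→ 2·5 + 3 = 13 —(−1)→ 12
12 —HB5→ 2·5 + 2 —bump→ 2·6 + 2 = 14 —(−1)→ 13
13 —HB6→ 2·6 + 1 —bump→ 2·7 + 1 = 15 —(−1)→ 14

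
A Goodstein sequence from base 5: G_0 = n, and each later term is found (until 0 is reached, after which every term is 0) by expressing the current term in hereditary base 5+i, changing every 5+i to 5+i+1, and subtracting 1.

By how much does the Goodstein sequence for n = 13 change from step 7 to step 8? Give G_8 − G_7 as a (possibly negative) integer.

0

(0) 13|_5 = 2·5 + 3 ↦ 2·6 + 3|_6 = 15 ⇒ 14
(1) 14|_6 = 2·6 + 2 ↦ 2·7 + 2|_7 = 16 ⇒ 15
(2) 15|_7 = 2·7 + 1 ↦ 2·8 + 1|_8 = 17 ⇒ 16
(3) 16|_8 = 2·8 ↦ 2·9|_9 = 18 ⇒ 17
(4) 17|_9 = 9 + 8 ↦ 10 + 8|_10 = 18 ⇒ 17
(5) 17|_10 = 10 + 7 ↦ 11 + 7|_11 = 18 ⇒ 17
(6) 17|_11 = 11 + 6 ↦ 12 + 6|_12 = 18 ⇒ 17
(7) 17|_12 = 12 + 5 ↦ 13 + 5|_13 = 18 ⇒ 17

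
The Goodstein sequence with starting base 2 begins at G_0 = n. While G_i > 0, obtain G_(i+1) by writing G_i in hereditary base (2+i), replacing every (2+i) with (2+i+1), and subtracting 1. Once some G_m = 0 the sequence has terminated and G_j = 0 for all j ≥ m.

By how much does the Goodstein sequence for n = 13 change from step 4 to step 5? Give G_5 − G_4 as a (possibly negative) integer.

i=0: 13 = 2^(2 + 1) + 2^2 + 1 (b=2); 2→3: 3^(3 + 1) + 3^3 + 1 = 109; 109−1 = 108
i=1: 108 = 3^(3 + 1) + 3^3 (b=3); 3→4: 4^(4 + 1) + 4^4 = 1280; 1280−1 = 1279
i=2: 1279 = 4^(4 + 1) + 3·4^3 + 3·4^2 + 3·4 + 3 (b=4); 4→5: 5^(5 + 1) + 3·5^3 + 3·5^2 + 3·5 + 3 = 16093; 16093−1 = 16092
i=3: 16092 = 5^(5 + 1) + 3·5^3 + 3·5^2 + 3·5 + 2 (b=5); 5→6: 6^(6 + 1) + 3·6^3 + 3·6^2 + 3·6 + 2 = 280712; 280712−1 = 280711
i=4: 280711 = 6^(6 + 1) + 3·6^3 + 3·6^2 + 3·6 + 1 (b=6); 6→7: 7^(7 + 1) + 3·7^3 + 3·7^2 + 3·7 + 1 = 5765999; 5765999−1 = 5765998

5485287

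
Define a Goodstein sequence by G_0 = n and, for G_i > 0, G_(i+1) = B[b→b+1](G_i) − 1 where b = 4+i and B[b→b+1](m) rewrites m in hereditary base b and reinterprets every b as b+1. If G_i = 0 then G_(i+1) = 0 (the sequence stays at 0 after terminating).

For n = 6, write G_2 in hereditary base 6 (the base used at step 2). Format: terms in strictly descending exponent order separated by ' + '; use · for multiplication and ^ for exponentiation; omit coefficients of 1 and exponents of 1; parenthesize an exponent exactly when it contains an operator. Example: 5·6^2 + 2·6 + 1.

[0] 6 ≡ 4 + 2 (base 4). Lift 5: 7. −1: 6.
[1] 6 ≡ 5 + 1 (base 5). Lift 6: 7. −1: 6.

6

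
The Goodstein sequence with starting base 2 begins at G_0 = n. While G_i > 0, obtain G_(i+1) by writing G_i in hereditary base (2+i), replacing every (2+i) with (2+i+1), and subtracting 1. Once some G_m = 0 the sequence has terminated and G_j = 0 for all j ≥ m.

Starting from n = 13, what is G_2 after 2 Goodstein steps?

1279

[0] 13 ≡ 2^(2 + 1) + 2^2 + 1 (base 2). Lift 3: 109. −1: 108.
[1] 108 ≡ 3^(3 + 1) + 3^3 (base 3). Lift 4: 1280. −1: 1279.
[2] 1279 ≡ 4^(4 + 1) + 3·4^3 + 3·4^2 + 3·4 + 3 (base 4). Lift 5: 16093. −1: 16092.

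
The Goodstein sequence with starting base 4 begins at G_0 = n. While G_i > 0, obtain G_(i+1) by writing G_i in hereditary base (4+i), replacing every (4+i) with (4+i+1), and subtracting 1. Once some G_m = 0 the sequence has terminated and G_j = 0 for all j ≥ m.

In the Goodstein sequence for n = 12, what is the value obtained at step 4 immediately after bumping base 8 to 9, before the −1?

19

[0] 12 ≡ 3·4 (base 4). Lift 5: 15. −1: 14.
[1] 14 ≡ 2·5 + 4 (base 5). Lift 6: 16. −1: 15.
[2] 15 ≡ 2·6 + 3 (base 6). Lift 7: 17. −1: 16.
[3] 16 ≡ 2·7 + 2 (base 7). Lift 8: 18. −1: 17.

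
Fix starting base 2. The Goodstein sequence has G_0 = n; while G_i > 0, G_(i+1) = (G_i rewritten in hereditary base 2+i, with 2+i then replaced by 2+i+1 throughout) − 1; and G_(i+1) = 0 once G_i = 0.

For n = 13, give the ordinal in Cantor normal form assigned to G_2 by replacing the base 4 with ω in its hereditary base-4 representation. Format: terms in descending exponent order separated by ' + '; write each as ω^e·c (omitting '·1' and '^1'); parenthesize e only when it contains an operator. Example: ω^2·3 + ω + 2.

i=0: 13 = 2^(2 + 1) + 2^2 + 1 (b=2); 2→3: 3^(3 + 1) + 3^3 + 1 = 109; 109−1 = 108
i=1: 108 = 3^(3 + 1) + 3^3 (b=3); 3→4: 4^(4 + 1) + 4^4 = 1280; 1280−1 = 1279
i=2: 1279 = 4^(4 + 1) + 3·4^3 + 3·4^2 + 3·4 + 3 (b=4); 4→5: 5^(5 + 1) + 3·5^3 + 3·5^2 + 3·5 + 3 = 16093; 16093−1 = 16092

ω^(ω + 1) + ω^3·3 + ω^2·3 + ω·3 + 3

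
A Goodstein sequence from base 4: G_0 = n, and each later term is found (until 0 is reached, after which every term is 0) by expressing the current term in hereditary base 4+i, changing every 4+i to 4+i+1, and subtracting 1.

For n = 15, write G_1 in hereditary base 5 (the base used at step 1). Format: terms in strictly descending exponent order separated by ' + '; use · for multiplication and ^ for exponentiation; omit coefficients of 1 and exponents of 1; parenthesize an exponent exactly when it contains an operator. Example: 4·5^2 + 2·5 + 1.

3·5 + 2

step 0: 15 = 3·4 + 3; sub 5 for 4: 3·5 + 3; = 18; G_1 = 18−1 = 17
step 1: 17 = 3·5 + 2; sub 6 for 5: 3·6 + 2; = 20; G_2 = 20−1 = 19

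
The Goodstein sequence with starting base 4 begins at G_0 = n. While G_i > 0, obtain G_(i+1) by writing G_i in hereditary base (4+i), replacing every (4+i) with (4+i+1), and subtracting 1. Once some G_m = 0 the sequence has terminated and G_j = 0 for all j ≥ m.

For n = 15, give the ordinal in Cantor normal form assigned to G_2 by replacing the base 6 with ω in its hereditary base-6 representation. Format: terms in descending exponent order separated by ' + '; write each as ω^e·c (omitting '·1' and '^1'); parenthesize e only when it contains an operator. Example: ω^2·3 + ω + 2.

ω·3 + 1

G_0 = 15. HB_4(15) = 3·4 + 3. Bump = 18. G_1 = 17.
G_1 = 17. HB_5(17) = 3·5 + 2. Bump = 20. G_2 = 19.
G_2 = 19. HB_6(19) = 3·6 + 1. Bump = 22. G_3 = 21.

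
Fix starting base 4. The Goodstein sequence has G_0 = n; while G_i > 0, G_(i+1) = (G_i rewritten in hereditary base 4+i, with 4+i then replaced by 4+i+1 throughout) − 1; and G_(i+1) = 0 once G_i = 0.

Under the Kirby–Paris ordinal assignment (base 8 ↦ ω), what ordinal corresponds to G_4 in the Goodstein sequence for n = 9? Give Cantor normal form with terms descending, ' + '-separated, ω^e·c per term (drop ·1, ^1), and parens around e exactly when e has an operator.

ω + 3

[0] 9 ≡ 2·4 + 1 (base 4). Lift 5: 11. −1: 10.
[1] 10 ≡ 2·5 (base 5). Lift 6: 12. −1: 11.
[2] 11 ≡ 6 + 5 (base 6). Lift 7: 12. −1: 11.
[3] 11 ≡ 7 + 4 (base 7). Lift 8: 12. −1: 11.
[4] 11 ≡ 8 + 3 (base 8). Lift 9: 12. −1: 11.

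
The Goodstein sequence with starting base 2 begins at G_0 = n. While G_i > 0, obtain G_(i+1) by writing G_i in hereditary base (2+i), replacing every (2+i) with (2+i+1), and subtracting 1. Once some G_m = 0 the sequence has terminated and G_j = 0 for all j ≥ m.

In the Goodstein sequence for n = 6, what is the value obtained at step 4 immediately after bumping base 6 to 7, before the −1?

step 0: 6 = 2^2 + 2; sub 3 for 2: 3^3 + 3; = 30; G_1 = 30−1 = 29
step 1: 29 = 3^3 + 2; sub 4 for 3: 4^4 + 2; = 258; G_2 = 258−1 = 257
step 2: 257 = 4^4 + 1; sub 5 for 4: 5^5 + 1; = 3126; G_3 = 3126−1 = 3125
step 3: 3125 = 5^5; sub 6 for 5: 6^6; = 46656; G_4 = 46656−1 = 46655
step 4: 46655 = 5·6^5 + 5·6^4 + 5·6^3 + 5·6^2 + 5·6 + 5; sub 7 for 6: 5·7^5 + 5·7^4 + 5·7^3 + 5·7^2 + 5·7 + 5; = 98040; G_5 = 98040−1 = 98039

98040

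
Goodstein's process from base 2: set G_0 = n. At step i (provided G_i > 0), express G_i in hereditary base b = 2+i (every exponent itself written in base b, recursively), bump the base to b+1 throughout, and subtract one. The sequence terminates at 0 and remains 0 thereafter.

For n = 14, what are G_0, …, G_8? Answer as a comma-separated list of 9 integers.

G_0=14  [base 2] 2^(2 + 1) + 2^2 + 2  →[2↦3]→  3^(3 + 1) + 3^3 + 3 = 111  −1 ⇒ G_1=110
G_1=110  [base 3] 3^(3 + 1) + 3^3 + 2  →[3↦4]→  4^(4 + 1) + 4^4 + 2 = 1282  −1 ⇒ G_2=1281
G_2=1281  [base 4] 4^(4 + 1) + 4^4 + 1  →[4↦5]→  5^(5 + 1) + 5^5 + 1 = 18751  −1 ⇒ G_3=18750
G_3=18750  [base 5] 5^(5 + 1) + 5^5  →[5↦6]→  6^(6 + 1) + 6^6 = 326592  −1 ⇒ G_4=326591
G_4=326591  [base 6] 6^(6 + 1) + 5·6^5 + 5·6^4 + 5·6^3 + 5·6^2 + 5·6 + 5  →[6↦7]→  7^(7 + 1) + 5·7^5 + 5·7^4 + 5·7^3 + 5·7^2 + 5·7 + 5 = 5862841  −1 ⇒ G_5=5862840
G_5=5862840  [base 7] 7^(7 + 1) + 5·7^5 + 5·7^4 + 5·7^3 + 5·7^2 + 5·7 + 4  →[7↦8]→  8^(8 + 1) + 5·8^5 + 5·8^4 + 5·8^3 + 5·8^2 + 5·8 + 4 = 134404972  −1 ⇒ G_6=134404971
G_6=134404971  [base 8] 8^(8 + 1) + 5·8^5 + 5·8^4 + 5·8^3 + 5·8^2 + 5·8 + 3  →[8↦9]→  9^(9 + 1) + 5·9^5 + 5·9^4 + 5·9^3 + 5·9^2 + 5·9 + 3 = 3487116549  −1 ⇒ G_7=3487116548
G_7=3487116548  [base 9] 9^(9 + 1) + 5·9^5 + 5·9^4 + 5·9^3 + 5·9^2 + 5·9 + 2  →[9↦10]→  10^(10 + 1) + 5·10^5 + 5·10^4 + 5·10^3 + 5·10^2 + 5·10 + 2 = 100000555552  −1 ⇒ G_8=100000555551

14, 110, 1281, 18750, 326591, 5862840, 134404971, 3487116548, 100000555551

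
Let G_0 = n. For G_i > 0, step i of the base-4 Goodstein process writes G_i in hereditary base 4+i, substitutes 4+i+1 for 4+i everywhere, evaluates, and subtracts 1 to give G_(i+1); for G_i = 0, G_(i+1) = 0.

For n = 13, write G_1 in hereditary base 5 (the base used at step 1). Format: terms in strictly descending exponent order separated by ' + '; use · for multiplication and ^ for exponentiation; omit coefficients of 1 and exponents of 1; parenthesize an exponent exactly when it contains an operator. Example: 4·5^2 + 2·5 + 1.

3·5

(0) 13|_4 = 3·4 + 1 ↦ 3·5 + 1|_5 = 16 ⇒ 15
(1) 15|_5 = 3·5 ↦ 3·6|_6 = 18 ⇒ 17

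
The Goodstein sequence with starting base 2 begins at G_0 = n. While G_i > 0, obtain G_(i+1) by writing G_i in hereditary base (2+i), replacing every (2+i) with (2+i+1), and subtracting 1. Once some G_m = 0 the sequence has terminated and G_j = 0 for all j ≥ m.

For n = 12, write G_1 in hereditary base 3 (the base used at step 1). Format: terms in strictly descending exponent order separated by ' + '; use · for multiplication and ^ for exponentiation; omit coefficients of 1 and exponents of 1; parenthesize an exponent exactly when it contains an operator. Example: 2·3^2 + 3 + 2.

12 —HB2→ 2^(2 + 1) + 2^2 —bump→ 3^(3 + 1) + 3^3 = 108 —(−1)→ 107
107 —HB3→ 3^(3 + 1) + 2·3^2 + 2·3 + 2 —bump→ 4^(4 + 1) + 2·4^2 + 2·4 + 2 = 1066 —(−1)→ 1065

3^(3 + 1) + 2·3^2 + 2·3 + 2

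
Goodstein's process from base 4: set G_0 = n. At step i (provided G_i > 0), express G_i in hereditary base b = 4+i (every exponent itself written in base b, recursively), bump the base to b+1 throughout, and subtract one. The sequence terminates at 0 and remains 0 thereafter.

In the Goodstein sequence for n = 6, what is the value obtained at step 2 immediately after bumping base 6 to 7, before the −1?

7

step 0: 6 = 4 + 2; sub 5 for 4: 5 + 2; = 7; G_1 = 7−1 = 6
step 1: 6 = 5 + 1; sub 6 for 5: 6 + 1; = 7; G_2 = 7−1 = 6
step 2: 6 = 6; sub 7 for 6: 7; = 7; G_3 = 7−1 = 6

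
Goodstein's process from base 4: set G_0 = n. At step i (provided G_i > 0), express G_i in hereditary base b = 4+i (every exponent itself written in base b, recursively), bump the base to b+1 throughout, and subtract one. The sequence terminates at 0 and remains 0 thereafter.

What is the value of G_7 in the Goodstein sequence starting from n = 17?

17 —HB4→ 4^2 + 1 —bump→ 5^2 + 1 = 26 —(−1)→ 25
25 —HB5→ 5^2 —bump→ 6^2 = 36 —(−1)→ 35
35 —HB6→ 5·6 + 5 —bump→ 5·7 + 5 = 40 —(−1)→ 39
39 —HB7→ 5·7 + 4 —bump→ 5·8 + 4 = 44 —(−1)→ 43
43 —HB8→ 5·8 + 3 —bump→ 5·9 + 3 = 48 —(−1)→ 47
47 —HB9→ 5·9 + 2 —bump→ 5·10 + 2 = 52 —(−1)→ 51
51 —HB10→ 5·10 + 1 —bump→ 5·11 + 1 = 56 —(−1)→ 55
55 —HB11→ 5·11 —bump→ 5·12 = 60 —(−1)→ 59

55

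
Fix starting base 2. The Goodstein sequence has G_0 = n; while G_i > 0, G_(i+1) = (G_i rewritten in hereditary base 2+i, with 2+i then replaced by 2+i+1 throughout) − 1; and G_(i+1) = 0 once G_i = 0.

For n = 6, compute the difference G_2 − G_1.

i=0: 6 = 2^2 + 2 (b=2); 2→3: 3^3 + 3 = 30; 30−1 = 29
i=1: 29 = 3^3 + 2 (b=3); 3→4: 4^4 + 2 = 258; 258−1 = 257

228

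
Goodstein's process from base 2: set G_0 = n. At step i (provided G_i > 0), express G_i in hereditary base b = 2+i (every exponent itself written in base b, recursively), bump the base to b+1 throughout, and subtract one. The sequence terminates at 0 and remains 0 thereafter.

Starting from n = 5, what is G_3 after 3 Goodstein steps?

base 2: 5 = 2^2 + 1; at 3: 3^3 + 1 = 28; next = 27
base 3: 27 = 3^3; at 4: 4^4 = 256; next = 255
base 4: 255 = 3·4^3 + 3·4^2 + 3·4 + 3; at 5: 3·5^3 + 3·5^2 + 3·5 + 3 = 468; next = 467

467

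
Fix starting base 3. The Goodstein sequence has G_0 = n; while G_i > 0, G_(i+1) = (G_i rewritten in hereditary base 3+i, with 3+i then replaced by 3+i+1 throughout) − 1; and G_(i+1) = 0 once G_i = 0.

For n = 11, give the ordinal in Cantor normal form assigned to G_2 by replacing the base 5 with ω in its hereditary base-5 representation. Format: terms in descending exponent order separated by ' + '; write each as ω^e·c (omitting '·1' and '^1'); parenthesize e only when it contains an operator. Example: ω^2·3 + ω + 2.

ω^2

(0) 11|_3 = 3^2 + 2 ↦ 4^2 + 2|_4 = 18 ⇒ 17
(1) 17|_4 = 4^2 + 1 ↦ 5^2 + 1|_5 = 26 ⇒ 25
(2) 25|_5 = 5^2 ↦ 6^2|_6 = 36 ⇒ 35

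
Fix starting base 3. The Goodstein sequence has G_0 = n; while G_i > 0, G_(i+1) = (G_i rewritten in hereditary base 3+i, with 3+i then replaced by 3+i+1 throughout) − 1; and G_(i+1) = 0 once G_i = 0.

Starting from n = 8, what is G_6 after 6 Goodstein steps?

i=0: 8 = 2·3 + 2 (b=3); 3→4: 2·4 + 2 = 10; 10−1 = 9
i=1: 9 = 2·4 + 1 (b=4); 4→5: 2·5 + 1 = 11; 11−1 = 10
i=2: 10 = 2·5 (b=5); 5→6: 2·6 = 12; 12−1 = 11
i=3: 11 = 6 + 5 (b=6); 6→7: 7 + 5 = 12; 12−1 = 11
i=4: 11 = 7 + 4 (b=7); 7→8: 8 + 4 = 12; 12−1 = 11
i=5: 11 = 8 + 3 (b=8); 8→9: 9 + 3 = 12; 12−1 = 11
i=6: 11 = 9 + 2 (b=9); 9→10: 10 + 2 = 12; 12−1 = 11

11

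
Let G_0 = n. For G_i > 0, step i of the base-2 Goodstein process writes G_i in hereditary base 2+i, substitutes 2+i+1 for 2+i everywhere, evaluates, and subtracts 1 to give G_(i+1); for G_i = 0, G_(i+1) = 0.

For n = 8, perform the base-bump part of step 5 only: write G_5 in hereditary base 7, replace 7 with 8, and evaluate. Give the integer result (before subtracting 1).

(0) 8|_2 = 2^(2 + 1) ↦ 3^(3 + 1)|_3 = 81 ⇒ 80
(1) 80|_3 = 2·3^3 + 2·3^2 + 2·3 + 2 ↦ 2·4^4 + 2·4^2 + 2·4 + 2|_4 = 554 ⇒ 553
(2) 553|_4 = 2·4^4 + 2·4^2 + 2·4 + 1 ↦ 2·5^5 + 2·5^2 + 2·5 + 1|_5 = 6311 ⇒ 6310
(3) 6310|_5 = 2·5^5 + 2·5^2 + 2·5 ↦ 2·6^6 + 2·6^2 + 2·6|_6 = 93396 ⇒ 93395
(4) 93395|_6 = 2·6^6 + 2·6^2 + 6 + 5 ↦ 2·7^7 + 2·7^2 + 7 + 5|_7 = 1647196 ⇒ 1647195
(5) 1647195|_7 = 2·7^7 + 2·7^2 + 7 + 4 ↦ 2·8^8 + 2·8^2 + 8 + 4|_8 = 33554572 ⇒ 33554571

33554572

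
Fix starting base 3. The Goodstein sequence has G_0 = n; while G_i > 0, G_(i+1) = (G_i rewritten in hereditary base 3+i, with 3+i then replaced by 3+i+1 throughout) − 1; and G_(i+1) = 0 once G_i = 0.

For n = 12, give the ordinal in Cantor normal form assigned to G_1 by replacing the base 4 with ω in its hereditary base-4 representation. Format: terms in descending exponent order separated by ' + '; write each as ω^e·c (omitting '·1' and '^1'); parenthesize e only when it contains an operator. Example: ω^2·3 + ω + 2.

ω^2 + 3

step 0: 12 = 3^2 + 3; sub 4 for 3: 4^2 + 4; = 20; G_1 = 20−1 = 19
step 1: 19 = 4^2 + 3; sub 5 for 4: 5^2 + 3; = 28; G_2 = 28−1 = 27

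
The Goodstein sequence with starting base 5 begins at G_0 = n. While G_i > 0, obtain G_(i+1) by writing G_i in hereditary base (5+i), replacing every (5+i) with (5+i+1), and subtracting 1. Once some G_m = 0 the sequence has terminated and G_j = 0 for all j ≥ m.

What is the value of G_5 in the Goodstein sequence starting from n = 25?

step 0: 25 = 5^2; sub 6 for 5: 6^2; = 36; G_1 = 36−1 = 35
step 1: 35 = 5·6 + 5; sub 7 for 6: 5·7 + 5; = 40; G_2 = 40−1 = 39
step 2: 39 = 5·7 + 4; sub 8 for 7: 5·8 + 4; = 44; G_3 = 44−1 = 43
step 3: 43 = 5·8 + 3; sub 9 for 8: 5·9 + 3; = 48; G_4 = 48−1 = 47
step 4: 47 = 5·9 + 2; sub 10 for 9: 5·10 + 2; = 52; G_5 = 52−1 = 51

51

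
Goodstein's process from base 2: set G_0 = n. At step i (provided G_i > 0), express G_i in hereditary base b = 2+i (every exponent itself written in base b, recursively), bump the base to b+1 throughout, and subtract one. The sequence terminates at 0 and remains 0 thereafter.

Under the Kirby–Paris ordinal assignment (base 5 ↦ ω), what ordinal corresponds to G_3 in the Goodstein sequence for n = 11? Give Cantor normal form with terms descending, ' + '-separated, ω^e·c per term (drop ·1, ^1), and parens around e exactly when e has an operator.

ω^(ω + 1) + 2

base 2: 11 = 2^(2 + 1) + 2 + 1; at 3: 3^(3 + 1) + 3 + 1 = 85; next = 84
base 3: 84 = 3^(3 + 1) + 3; at 4: 4^(4 + 1) + 4 = 1028; next = 1027
base 4: 1027 = 4^(4 + 1) + 3; at 5: 5^(5 + 1) + 3 = 15628; next = 15627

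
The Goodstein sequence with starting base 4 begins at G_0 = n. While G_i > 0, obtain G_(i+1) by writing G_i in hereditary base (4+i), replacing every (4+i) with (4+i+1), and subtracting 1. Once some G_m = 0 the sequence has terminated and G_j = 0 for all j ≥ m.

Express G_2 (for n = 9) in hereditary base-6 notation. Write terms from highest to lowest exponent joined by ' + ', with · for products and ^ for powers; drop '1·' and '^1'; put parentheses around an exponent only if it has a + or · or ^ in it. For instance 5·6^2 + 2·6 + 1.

6 + 5

9 —HB4→ 2·4 + 1 —bump→ 2·5 + 1 = 11 —(−1)→ 10
10 —HB5→ 2·5 —bump→ 2·6 = 12 —(−1)→ 11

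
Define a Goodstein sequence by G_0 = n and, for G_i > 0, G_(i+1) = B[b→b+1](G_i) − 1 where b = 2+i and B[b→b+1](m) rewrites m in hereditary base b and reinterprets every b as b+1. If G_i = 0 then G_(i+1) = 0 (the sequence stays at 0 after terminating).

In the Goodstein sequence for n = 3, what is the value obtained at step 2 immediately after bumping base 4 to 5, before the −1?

G_0 = 3. HB_2(3) = 2 + 1. Bump = 4. G_1 = 3.
G_1 = 3. HB_3(3) = 3. Bump = 4. G_2 = 3.
G_2 = 3. HB_4(3) = 3. Bump = 3. G_3 = 2.

3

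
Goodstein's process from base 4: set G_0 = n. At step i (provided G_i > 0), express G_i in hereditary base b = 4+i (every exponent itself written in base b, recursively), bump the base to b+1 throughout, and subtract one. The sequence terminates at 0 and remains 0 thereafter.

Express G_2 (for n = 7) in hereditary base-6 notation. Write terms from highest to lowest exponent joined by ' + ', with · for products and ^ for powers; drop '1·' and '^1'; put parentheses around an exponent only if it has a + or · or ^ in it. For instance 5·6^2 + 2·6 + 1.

6 + 1

G_0 = 7. HB_4(7) = 4 + 3. Bump = 8. G_1 = 7.
G_1 = 7. HB_5(7) = 5 + 2. Bump = 8. G_2 = 7.
G_2 = 7. HB_6(7) = 6 + 1. Bump = 8. G_3 = 7.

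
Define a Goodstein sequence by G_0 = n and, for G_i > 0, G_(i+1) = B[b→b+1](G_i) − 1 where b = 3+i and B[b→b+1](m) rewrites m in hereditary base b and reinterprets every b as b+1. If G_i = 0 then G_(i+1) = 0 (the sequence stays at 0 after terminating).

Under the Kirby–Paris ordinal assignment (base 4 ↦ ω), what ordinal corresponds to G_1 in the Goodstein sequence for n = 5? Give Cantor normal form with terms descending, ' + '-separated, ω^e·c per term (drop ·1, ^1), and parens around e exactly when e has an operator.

ω + 1

[0] 5 ≡ 3 + 2 (base 3). Lift 4: 6. −1: 5.
[1] 5 ≡ 4 + 1 (base 4). Lift 5: 6. −1: 5.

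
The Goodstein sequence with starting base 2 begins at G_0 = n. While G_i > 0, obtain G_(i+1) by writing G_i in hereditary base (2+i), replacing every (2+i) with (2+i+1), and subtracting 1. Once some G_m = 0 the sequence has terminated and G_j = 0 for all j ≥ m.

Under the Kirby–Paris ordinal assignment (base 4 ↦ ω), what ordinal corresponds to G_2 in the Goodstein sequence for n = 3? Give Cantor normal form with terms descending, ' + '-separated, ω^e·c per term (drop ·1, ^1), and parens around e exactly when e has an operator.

base 2: 3 = 2 + 1; at 3: 3 + 1 = 4; next = 3
base 3: 3 = 3; at 4: 4 = 4; next = 3
base 4: 3 = 3; at 5: 3 = 3; next = 2

3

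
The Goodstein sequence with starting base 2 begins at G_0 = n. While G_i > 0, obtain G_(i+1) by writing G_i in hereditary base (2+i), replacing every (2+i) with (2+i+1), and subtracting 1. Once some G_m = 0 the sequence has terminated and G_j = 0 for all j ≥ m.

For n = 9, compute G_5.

2471826

G_0 = 9. HB_2(9) = 2^(2 + 1) + 1. Bump = 82. G_1 = 81.
G_1 = 81. HB_3(81) = 3^(3 + 1). Bump = 1024. G_2 = 1023.
G_2 = 1023. HB_4(1023) = 3·4^4 + 3·4^3 + 3·4^2 + 3·4 + 3. Bump = 9843. G_3 = 9842.
G_3 = 9842. HB_5(9842) = 3·5^5 + 3·5^3 + 3·5^2 + 3·5 + 2. Bump = 140744. G_4 = 140743.
G_4 = 140743. HB_6(140743) = 3·6^6 + 3·6^3 + 3·6^2 + 3·6 + 1. Bump = 2471827. G_5 = 2471826.
G_5 = 2471826. HB_7(2471826) = 3·7^7 + 3·7^3 + 3·7^2 + 3·7. Bump = 50333400. G_6 = 50333399.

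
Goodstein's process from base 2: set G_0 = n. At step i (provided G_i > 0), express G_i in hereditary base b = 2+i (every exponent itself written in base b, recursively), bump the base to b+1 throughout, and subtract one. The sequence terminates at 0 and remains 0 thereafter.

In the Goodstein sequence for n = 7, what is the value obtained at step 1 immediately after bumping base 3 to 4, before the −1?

i=0: 7 = 2^2 + 2 + 1 (b=2); 2→3: 3^3 + 3 + 1 = 31; 31−1 = 30
i=1: 30 = 3^3 + 3 (b=3); 3→4: 4^4 + 4 = 260; 260−1 = 259

260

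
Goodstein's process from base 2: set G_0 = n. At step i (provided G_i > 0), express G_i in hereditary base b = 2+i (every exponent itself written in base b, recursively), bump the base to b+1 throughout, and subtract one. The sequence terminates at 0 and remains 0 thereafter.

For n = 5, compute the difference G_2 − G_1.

228

base 2: 5 = 2^2 + 1; at 3: 3^3 + 1 = 28; next = 27
base 3: 27 = 3^3; at 4: 4^4 = 256; next = 255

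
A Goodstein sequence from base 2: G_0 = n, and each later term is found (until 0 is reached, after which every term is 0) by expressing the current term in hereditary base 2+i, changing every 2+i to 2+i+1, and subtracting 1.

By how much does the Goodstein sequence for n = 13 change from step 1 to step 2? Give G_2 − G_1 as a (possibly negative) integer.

step 0: 13 = 2^(2 + 1) + 2^2 + 1; sub 3 for 2: 3^(3 + 1) + 3^3 + 1; = 109; G_1 = 109−1 = 108
step 1: 108 = 3^(3 + 1) + 3^3; sub 4 for 3: 4^(4 + 1) + 4^4; = 1280; G_2 = 1280−1 = 1279

1171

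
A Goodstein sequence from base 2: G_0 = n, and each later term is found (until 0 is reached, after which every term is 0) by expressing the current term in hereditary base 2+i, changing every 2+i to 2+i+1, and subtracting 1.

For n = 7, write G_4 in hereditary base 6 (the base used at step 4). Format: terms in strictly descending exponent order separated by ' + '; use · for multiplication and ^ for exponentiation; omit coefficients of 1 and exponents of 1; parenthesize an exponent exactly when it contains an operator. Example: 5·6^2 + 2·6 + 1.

base 2: 7 = 2^2 + 2 + 1; at 3: 3^3 + 3 + 1 = 31; next = 30
base 3: 30 = 3^3 + 3; at 4: 4^4 + 4 = 260; next = 259
base 4: 259 = 4^4 + 3; at 5: 5^5 + 3 = 3128; next = 3127
base 5: 3127 = 5^5 + 2; at 6: 6^6 + 2 = 46658; next = 46657
base 6: 46657 = 6^6 + 1; at 7: 7^7 + 1 = 823544; next = 823543

6^6 + 1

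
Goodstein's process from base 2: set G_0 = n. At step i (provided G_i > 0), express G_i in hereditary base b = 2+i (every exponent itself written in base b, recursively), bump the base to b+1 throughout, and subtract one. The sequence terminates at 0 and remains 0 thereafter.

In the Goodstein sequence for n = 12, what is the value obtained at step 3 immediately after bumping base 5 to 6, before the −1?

(0) 12|_2 = 2^(2 + 1) + 2^2 ↦ 3^(3 + 1) + 3^3|_3 = 108 ⇒ 107
(1) 107|_3 = 3^(3 + 1) + 2·3^2 + 2·3 + 2 ↦ 4^(4 + 1) + 2·4^2 + 2·4 + 2|_4 = 1066 ⇒ 1065
(2) 1065|_4 = 4^(4 + 1) + 2·4^2 + 2·4 + 1 ↦ 5^(5 + 1) + 2·5^2 + 2·5 + 1|_5 = 15686 ⇒ 15685
(3) 15685|_5 = 5^(5 + 1) + 2·5^2 + 2·5 ↦ 6^(6 + 1) + 2·6^2 + 2·6|_6 = 280020 ⇒ 280019

280020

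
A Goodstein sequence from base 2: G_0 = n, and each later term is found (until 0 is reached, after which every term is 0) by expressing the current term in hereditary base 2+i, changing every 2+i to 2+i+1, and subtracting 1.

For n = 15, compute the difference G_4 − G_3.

307841

base 2: 15 = 2^(2 + 1) + 2^2 + 2 + 1; at 3: 3^(3 + 1) + 3^3 + 3 + 1 = 112; next = 111
base 3: 111 = 3^(3 + 1) + 3^3 + 3; at 4: 4^(4 + 1) + 4^4 + 4 = 1284; next = 1283
base 4: 1283 = 4^(4 + 1) + 4^4 + 3; at 5: 5^(5 + 1) + 5^5 + 3 = 18753; next = 18752
base 5: 18752 = 5^(5 + 1) + 5^5 + 2; at 6: 6^(6 + 1) + 6^6 + 2 = 326594; next = 326593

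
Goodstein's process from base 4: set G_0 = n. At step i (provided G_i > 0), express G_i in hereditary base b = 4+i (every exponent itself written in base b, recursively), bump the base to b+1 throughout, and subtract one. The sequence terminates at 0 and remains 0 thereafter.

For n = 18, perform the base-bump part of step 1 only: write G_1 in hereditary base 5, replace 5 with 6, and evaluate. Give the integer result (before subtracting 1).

base 4: 18 = 4^2 + 2; at 5: 5^2 + 2 = 27; next = 26
base 5: 26 = 5^2 + 1; at 6: 6^2 + 1 = 37; next = 36

37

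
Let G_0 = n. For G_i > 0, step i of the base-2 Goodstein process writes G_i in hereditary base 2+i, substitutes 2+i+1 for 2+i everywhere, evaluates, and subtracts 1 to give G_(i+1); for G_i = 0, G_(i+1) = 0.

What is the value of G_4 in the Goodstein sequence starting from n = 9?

G_0 = 9. HB_2(9) = 2^(2 + 1) + 1. Bump = 82. G_1 = 81.
G_1 = 81. HB_3(81) = 3^(3 + 1). Bump = 1024. G_2 = 1023.
G_2 = 1023. HB_4(1023) = 3·4^4 + 3·4^3 + 3·4^2 + 3·4 + 3. Bump = 9843. G_3 = 9842.
G_3 = 9842. HB_5(9842) = 3·5^5 + 3·5^3 + 3·5^2 + 3·5 + 2. Bump = 140744. G_4 = 140743.
G_4 = 140743. HB_6(140743) = 3·6^6 + 3·6^3 + 3·6^2 + 3·6 + 1. Bump = 2471827. G_5 = 2471826.

140743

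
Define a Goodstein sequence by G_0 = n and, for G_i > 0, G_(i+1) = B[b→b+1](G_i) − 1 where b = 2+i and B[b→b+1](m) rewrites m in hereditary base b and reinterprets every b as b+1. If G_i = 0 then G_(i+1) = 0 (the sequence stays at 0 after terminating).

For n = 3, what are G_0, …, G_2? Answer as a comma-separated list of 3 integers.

3 —HB2→ 2 + 1 —bump→ 3 + 1 = 4 —(−1)→ 3
3 —HB3→ 3 —bump→ 4 = 4 —(−1)→ 3

3, 3, 3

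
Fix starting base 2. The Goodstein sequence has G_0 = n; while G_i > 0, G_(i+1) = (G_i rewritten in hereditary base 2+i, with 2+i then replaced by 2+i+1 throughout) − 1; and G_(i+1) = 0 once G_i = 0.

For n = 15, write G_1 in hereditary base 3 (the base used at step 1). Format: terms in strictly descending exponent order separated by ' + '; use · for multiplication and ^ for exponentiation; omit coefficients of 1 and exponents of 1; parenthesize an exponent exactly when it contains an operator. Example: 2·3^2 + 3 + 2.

G_0 = 15. HB_2(15) = 2^(2 + 1) + 2^2 + 2 + 1. Bump = 112. G_1 = 111.
G_1 = 111. HB_3(111) = 3^(3 + 1) + 3^3 + 3. Bump = 1284. G_2 = 1283.

3^(3 + 1) + 3^3 + 3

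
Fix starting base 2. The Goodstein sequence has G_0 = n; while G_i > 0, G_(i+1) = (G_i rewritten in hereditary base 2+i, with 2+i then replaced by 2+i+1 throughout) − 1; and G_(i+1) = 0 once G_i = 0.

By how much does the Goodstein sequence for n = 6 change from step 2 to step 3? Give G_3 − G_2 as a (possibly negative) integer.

2868

(0) 6|_2 = 2^2 + 2 ↦ 3^3 + 3|_3 = 30 ⇒ 29
(1) 29|_3 = 3^3 + 2 ↦ 4^4 + 2|_4 = 258 ⇒ 257
(2) 257|_4 = 4^4 + 1 ↦ 5^5 + 1|_5 = 3126 ⇒ 3125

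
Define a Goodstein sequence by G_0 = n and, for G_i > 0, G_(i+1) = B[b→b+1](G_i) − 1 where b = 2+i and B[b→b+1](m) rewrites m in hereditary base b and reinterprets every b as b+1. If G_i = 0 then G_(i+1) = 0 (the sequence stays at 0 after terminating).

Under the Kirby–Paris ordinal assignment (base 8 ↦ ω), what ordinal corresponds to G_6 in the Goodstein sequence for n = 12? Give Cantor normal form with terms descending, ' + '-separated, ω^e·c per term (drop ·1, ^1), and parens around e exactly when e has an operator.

12 —HB2→ 2^(2 + 1) + 2^2 —bump→ 3^(3 + 1) + 3^3 = 108 —(−1)→ 107
107 —HB3→ 3^(3 + 1) + 2·3^2 + 2·3 + 2 —bump→ 4^(4 + 1) + 2·4^2 + 2·4 + 2 = 1066 —(−1)→ 1065
1065 —HB4→ 4^(4 + 1) + 2·4^2 + 2·4 + 1 —bump→ 5^(5 + 1) + 2·5^2 + 2·5 + 1 = 15686 —(−1)→ 15685
15685 —HB5→ 5^(5 + 1) + 2·5^2 + 2·5 —bump→ 6^(6 + 1) + 2·6^2 + 2·6 = 280020 —(−1)→ 280019
280019 —HB6→ 6^(6 + 1) + 2·6^2 + 6 + 5 —bump→ 7^(7 + 1) + 2·7^2 + 7 + 5 = 5764911 —(−1)→ 5764910
5764910 —HB7→ 7^(7 + 1) + 2·7^2 + 7 + 4 —bump→ 8^(8 + 1) + 2·8^2 + 8 + 4 = 134217868 —(−1)→ 134217867

ω^(ω + 1) + ω^2·2 + ω + 3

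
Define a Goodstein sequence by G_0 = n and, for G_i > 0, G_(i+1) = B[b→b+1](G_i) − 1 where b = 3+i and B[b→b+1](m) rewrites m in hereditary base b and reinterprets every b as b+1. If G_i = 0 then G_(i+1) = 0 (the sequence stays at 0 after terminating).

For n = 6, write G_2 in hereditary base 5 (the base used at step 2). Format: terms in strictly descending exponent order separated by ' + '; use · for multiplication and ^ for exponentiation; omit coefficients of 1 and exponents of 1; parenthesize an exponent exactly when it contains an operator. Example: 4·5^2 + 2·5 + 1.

G_0=6  [base 3] 2·3  →[3↦4]→  2·4 = 8  −1 ⇒ G_1=7
G_1=7  [base 4] 4 + 3  →[4↦5]→  5 + 3 = 8  −1 ⇒ G_2=7
G_2=7  [base 5] 5 + 2  →[5↦6]→  6 + 2 = 8  −1 ⇒ G_3=7

5 + 2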